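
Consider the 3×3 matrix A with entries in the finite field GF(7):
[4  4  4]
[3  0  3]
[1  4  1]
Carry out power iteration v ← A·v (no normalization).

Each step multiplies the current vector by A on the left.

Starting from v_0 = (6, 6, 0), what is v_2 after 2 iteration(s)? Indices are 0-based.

v_0 = (6, 6, 0).
v_1 = A·v_0 = (6, 4, 2).
v_2 = A·v_1 = (6, 3, 3).

v_2 = (6, 3, 3)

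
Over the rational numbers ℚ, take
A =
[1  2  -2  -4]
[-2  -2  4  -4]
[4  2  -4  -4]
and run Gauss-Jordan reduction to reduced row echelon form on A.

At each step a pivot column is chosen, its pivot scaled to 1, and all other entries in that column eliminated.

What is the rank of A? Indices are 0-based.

rank = 3

step 1: normalize row 0 (÷1) = (1, 2, -2, -4)
  row 1: subtract -2×row0 = (0, 2, 0, -12)
  row 2: subtract 4×row0 = (0, -6, 4, 12)
step 2: normalize row 1 (÷2) = (0, 1, 0, -6)
  row 0: subtract 2×row1 = (1, 0, -2, 8)
  row 2: subtract -6×row1 = (0, 0, 4, -24)
step 3: normalize row 2 (÷4) = (0, 0, 1, -6)
  row 0: subtract -2×row2 = (1, 0, 0, -4)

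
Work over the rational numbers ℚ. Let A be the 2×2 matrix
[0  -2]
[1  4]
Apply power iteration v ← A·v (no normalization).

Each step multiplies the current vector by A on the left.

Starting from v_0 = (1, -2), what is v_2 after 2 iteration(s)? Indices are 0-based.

v_2 = (14, -24)

v_0 = (1, -2).
v_1 = A·v_0 = (4, -7).
v_2 = A·v_1 = (14, -24).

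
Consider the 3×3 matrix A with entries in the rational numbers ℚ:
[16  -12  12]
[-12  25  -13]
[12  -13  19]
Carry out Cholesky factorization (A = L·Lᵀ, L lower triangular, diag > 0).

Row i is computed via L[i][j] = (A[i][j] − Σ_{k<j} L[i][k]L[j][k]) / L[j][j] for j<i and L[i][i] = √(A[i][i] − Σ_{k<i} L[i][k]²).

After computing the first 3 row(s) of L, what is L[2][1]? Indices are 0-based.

Step 1: L[0][0] = √(16) = 4.
  L[1][0] = (-12) / L[0][0] = -3.
Step 2: L[1][1] = √(16) = 4.
  L[2][0] = (12) / L[0][0] = 3.
  L[2][1] = (-4) / L[1][1] = -1.
Step 3: L[2][2] = √(9) = 3.

L[2][1] = -1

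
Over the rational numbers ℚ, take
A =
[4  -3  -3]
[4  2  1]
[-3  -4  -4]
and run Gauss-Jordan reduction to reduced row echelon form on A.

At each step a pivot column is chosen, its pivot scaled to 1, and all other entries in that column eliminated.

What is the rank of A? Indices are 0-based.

rank = 3

pivot(0,0)=4: scale R0 → (1, -3/4, -3/4)
  clear (1,0): R1 −= (4)R0 → (0, 5, 4)
  clear (2,0): R2 −= (-3)R0 → (0, -25/4, -25/4)
pivot(1,1)=5: scale R1 → (0, 1, 4/5)
  clear (0,1): R0 −= (-3/4)R1 → (1, 0, -3/20)
  clear (2,1): R2 −= (-25/4)R1 → (0, 0, -5/4)
pivot(2,2)=-5/4: scale R2 → (0, 0, 1)
  clear (0,2): R0 −= (-3/20)R2 → (1, 0, 0)
  clear (1,2): R1 −= (4/5)R2 → (0, 1, 0)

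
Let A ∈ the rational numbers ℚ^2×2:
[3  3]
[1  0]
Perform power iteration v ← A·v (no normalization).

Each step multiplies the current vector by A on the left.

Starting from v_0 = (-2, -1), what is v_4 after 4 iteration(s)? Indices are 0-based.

v_4 = (-477, -126)

v_0 = (-2, -1).
v_1 = A·v_0 = (-9, -2).
v_2 = A·v_1 = (-33, -9).
v_3 = A·v_2 = (-126, -33).
v_4 = A·v_3 = (-477, -126).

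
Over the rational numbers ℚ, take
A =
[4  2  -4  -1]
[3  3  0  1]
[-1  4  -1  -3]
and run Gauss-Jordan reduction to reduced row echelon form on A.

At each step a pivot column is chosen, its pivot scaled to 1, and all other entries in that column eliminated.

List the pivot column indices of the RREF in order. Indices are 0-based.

[1] R0 /= 4  ⇒  (1, 1/2, -1, -1/4)
     R1 -= 3·R0  ⇒  (0, 3/2, 3, 7/4)
     R2 -= -1·R0  ⇒  (0, 9/2, -2, -13/4)
[2] R1 /= 3/2  ⇒  (0, 1, 2, 7/6)
     R0 -= 1/2·R1  ⇒  (1, 0, -2, -5/6)
     R2 -= 9/2·R1  ⇒  (0, 0, -11, -17/2)
[3] R2 /= -11  ⇒  (0, 0, 1, 17/22)
     R0 -= -2·R2  ⇒  (1, 0, 0, 47/66)
     R1 -= 2·R2  ⇒  (0, 1, 0, -25/66)

pivot columns: 0, 1, 2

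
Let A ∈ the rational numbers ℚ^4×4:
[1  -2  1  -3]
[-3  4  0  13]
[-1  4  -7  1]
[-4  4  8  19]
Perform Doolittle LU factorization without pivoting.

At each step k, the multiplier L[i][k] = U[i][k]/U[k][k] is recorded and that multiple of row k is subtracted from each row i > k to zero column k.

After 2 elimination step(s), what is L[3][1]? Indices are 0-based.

Step 1: pivot at (0,0) is 1.
  row1 ← row1 − (-3)·row0  ⇒  L[1][0]=-3, U row1=(0, -2, 3, 4)
  row2 ← row2 − (-1)·row0  ⇒  L[2][0]=-1, U row2=(0, 2, -6, -2)
  row3 ← row3 − (-4)·row0  ⇒  L[3][0]=-4, U row3=(0, -4, 12, 7)
Step 2: pivot at (1,1) is -2.
  row2 ← row2 − (-1)·row1  ⇒  L[2][1]=-1, U row2=(0, 0, -3, 2)
  row3 ← row3 − (2)·row1  ⇒  L[3][1]=2, U row3=(0, 0, 6, -1)

L[3][1] = 2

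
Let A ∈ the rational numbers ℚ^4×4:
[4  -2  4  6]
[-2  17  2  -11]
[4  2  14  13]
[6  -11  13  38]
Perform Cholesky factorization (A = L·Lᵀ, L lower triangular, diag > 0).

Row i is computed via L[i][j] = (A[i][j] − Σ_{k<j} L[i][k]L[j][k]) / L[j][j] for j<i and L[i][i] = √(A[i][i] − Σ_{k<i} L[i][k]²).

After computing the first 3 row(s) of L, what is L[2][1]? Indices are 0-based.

Step 1: L[0][0] = √(4) = 2.
  L[1][0] = (-2) / L[0][0] = -1.
Step 2: L[1][1] = √(16) = 4.
  L[2][0] = (4) / L[0][0] = 2.
  L[2][1] = (4) / L[1][1] = 1.
Step 3: L[2][2] = √(9) = 3.

L[2][1] = 1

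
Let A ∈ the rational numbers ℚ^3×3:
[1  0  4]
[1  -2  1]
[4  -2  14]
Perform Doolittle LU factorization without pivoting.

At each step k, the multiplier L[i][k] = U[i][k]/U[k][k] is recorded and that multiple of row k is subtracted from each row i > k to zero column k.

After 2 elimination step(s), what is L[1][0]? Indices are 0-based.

[col 0] pivot 1
  R1 -= 1*R0 → (0, -2, -3)  (L[1][0] := 1)
  R2 -= 4*R0 → (0, -2, -2)  (L[2][0] := 4)
[col 1] pivot -2
  R2 -= 1*R1 → (0, 0, 1)  (L[2][1] := 1)

L[1][0] = 1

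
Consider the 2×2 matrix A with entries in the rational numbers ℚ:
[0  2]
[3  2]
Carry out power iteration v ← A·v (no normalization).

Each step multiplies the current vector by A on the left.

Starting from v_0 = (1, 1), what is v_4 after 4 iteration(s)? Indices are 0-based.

v_0 = (1, 1).
v_1 = A·v_0 = (2, 5).
v_2 = A·v_1 = (10, 16).
v_3 = A·v_2 = (32, 62).
v_4 = A·v_3 = (124, 220).

v_4 = (124, 220)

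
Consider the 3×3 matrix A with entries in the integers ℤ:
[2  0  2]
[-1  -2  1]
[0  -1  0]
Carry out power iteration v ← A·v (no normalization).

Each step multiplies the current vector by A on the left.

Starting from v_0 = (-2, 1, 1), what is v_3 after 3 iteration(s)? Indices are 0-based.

v_0 = (-2, 1, 1).
v_1 = A·v_0 = (-2, 1, -1).
v_2 = A·v_1 = (-6, -1, -1).
v_3 = A·v_2 = (-14, 7, 1).

v_3 = (-14, 7, 1)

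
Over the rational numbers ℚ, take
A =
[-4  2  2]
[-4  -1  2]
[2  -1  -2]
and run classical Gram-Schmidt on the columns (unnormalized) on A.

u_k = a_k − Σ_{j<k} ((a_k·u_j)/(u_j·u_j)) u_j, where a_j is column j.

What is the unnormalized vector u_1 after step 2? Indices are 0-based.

Step 1: u_0 = a_0 = (-4, -4, 2).
Step 2: u_1 = a_1 − (-1/6)·u_0 = (4/3, -5/3, -2/3).

u_1 = (4/3, -5/3, -2/3)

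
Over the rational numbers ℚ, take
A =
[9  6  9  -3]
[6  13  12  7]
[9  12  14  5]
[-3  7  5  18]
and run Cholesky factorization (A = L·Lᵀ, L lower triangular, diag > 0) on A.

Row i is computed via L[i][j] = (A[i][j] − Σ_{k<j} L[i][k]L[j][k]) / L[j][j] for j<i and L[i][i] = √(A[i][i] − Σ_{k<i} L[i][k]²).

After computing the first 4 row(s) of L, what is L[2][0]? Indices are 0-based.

Step 1: L[0][0] = √(9) = 3.
  L[1][0] = (6) / L[0][0] = 2.
Step 2: L[1][1] = √(9) = 3.
  L[2][0] = (9) / L[0][0] = 3.
  L[2][1] = (6) / L[1][1] = 2.
Step 3: L[2][2] = √(1) = 1.
  L[3][0] = (-3) / L[0][0] = -1.
  L[3][1] = (9) / L[1][1] = 3.
  L[3][2] = (2) / L[2][2] = 2.
Step 4: L[3][3] = √(4) = 2.

L[2][0] = 3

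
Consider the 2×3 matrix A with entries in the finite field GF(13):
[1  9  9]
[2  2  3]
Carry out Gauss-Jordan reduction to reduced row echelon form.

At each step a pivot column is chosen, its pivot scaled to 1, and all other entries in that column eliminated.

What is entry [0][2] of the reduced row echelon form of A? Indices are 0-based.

[1] R0 /= 1  ⇒  (1, 9, 9)
     R1 -= 2·R0  ⇒  (0, 10, 11)
[2] R1 /= 10  ⇒  (0, 1, 5)
     R0 -= 9·R1  ⇒  (1, 0, 3)

M[0][2] = 3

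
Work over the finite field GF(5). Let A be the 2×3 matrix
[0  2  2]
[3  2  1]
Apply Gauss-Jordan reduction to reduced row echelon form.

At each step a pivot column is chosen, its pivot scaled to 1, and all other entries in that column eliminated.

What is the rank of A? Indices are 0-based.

[1] R0 <-> R1
[1] R0 /= 3  ⇒  (1, 4, 2)
[2] R1 /= 2  ⇒  (0, 1, 1)
     R0 -= 4·R1  ⇒  (1, 0, 3)

rank = 2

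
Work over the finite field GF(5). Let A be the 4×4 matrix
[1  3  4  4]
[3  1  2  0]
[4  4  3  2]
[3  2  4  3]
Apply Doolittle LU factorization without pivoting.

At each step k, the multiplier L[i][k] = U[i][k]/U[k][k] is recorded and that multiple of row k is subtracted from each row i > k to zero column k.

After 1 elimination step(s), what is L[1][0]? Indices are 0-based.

k=0: U[0][0]=1
  eliminate (1,0): mult=3, new row 1: (0, 2, 0, 3); set L[1][0]=3
  eliminate (2,0): mult=4, new row 2: (0, 2, 2, 1); set L[2][0]=4
  eliminate (3,0): mult=3, new row 3: (0, 3, 2, 1); set L[3][0]=3

L[1][0] = 3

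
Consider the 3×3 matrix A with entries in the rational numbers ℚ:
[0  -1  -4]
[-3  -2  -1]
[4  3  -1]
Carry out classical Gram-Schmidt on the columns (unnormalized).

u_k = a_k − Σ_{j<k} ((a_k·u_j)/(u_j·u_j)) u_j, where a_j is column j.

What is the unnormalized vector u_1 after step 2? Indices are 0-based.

u_1 = (-1, 4/25, 3/25)

Step 1: u_0 = a_0 = (0, -3, 4).
Step 2: u_1 = a_1 − (18/25)·u_0 = (-1, 4/25, 3/25).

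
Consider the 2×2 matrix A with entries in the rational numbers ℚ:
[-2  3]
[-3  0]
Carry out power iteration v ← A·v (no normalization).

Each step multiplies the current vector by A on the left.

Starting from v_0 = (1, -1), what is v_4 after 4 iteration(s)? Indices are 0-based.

v_4 = (-95, -129)

v_0 = (1, -1).
v_1 = A·v_0 = (-5, -3).
v_2 = A·v_1 = (1, 15).
v_3 = A·v_2 = (43, -3).
v_4 = A·v_3 = (-95, -129).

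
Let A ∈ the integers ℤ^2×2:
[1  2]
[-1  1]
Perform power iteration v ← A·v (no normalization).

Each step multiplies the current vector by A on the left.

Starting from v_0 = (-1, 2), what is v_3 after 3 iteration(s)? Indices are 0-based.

v_0 = (-1, 2).
v_1 = A·v_0 = (3, 3).
v_2 = A·v_1 = (9, 0).
v_3 = A·v_2 = (9, -9).

v_3 = (9, -9)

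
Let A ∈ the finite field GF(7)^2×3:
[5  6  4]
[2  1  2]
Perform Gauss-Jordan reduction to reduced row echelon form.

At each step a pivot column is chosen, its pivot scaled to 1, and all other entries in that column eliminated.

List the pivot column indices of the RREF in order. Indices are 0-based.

pivot columns: 0, 2

pivot(0,0)=5: scale R0 → (1, 4, 5)
  clear (1,0): R1 −= (2)R0 → (0, 0, 6)
col 1: no nonzero at/below row 1; advance.
pivot(1,2)=6: scale R1 → (0, 0, 1)
  clear (0,2): R0 −= (5)R1 → (1, 4, 0)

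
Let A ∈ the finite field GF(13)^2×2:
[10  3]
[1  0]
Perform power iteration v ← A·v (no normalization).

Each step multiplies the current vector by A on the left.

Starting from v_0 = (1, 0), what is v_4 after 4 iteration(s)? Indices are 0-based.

v_0 = (1, 0).
v_1 = A·v_0 = (10, 1).
v_2 = A·v_1 = (12, 10).
v_3 = A·v_2 = (7, 12).
v_4 = A·v_3 = (2, 7).

v_4 = (2, 7)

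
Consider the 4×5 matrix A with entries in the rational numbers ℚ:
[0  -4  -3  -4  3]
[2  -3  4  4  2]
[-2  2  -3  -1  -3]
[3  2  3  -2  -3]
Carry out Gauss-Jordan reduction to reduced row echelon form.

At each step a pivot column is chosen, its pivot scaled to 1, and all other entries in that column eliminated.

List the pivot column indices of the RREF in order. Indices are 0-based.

pivot(0,0): swap R0↔R1
pivot(0,0)=2: scale R0 → (1, -3/2, 2, 2, 1)
  clear (2,0): R2 −= (-2)R0 → (0, -1, 1, 3, -1)
  clear (3,0): R3 −= (3)R0 → (0, 13/2, -3, -8, -6)
pivot(1,1)=-4: scale R1 → (0, 1, 3/4, 1, -3/4)
  clear (0,1): R0 −= (-3/2)R1 → (1, 0, 25/8, 7/2, -1/8)
  clear (2,1): R2 −= (-1)R1 → (0, 0, 7/4, 4, -7/4)
  clear (3,1): R3 −= (13/2)R1 → (0, 0, -63/8, -29/2, -9/8)
pivot(2,2)=7/4: scale R2 → (0, 0, 1, 16/7, -1)
  clear (0,2): R0 −= (25/8)R2 → (1, 0, 0, -51/14, 3)
  clear (1,2): R1 −= (3/4)R2 → (0, 1, 0, -5/7, 0)
  clear (3,2): R3 −= (-63/8)R2 → (0, 0, 0, 7/2, -9)
pivot(3,3)=7/2: scale R3 → (0, 0, 0, 1, -18/7)
  clear (0,3): R0 −= (-51/14)R3 → (1, 0, 0, 0, -312/49)
  clear (1,3): R1 −= (-5/7)R3 → (0, 1, 0, 0, -90/49)
  clear (2,3): R2 −= (16/7)R3 → (0, 0, 1, 0, 239/49)

pivot columns: 0, 1, 2, 3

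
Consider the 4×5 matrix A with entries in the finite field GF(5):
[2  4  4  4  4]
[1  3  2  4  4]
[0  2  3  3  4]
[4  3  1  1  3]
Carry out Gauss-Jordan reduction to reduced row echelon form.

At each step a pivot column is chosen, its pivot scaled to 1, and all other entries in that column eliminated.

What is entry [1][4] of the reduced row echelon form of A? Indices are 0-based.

M[1][4] = 2

pivot(0,0)=2: scale R0 → (1, 2, 2, 2, 2)
  clear (1,0): R1 −= (1)R0 → (0, 1, 0, 2, 2)
  clear (3,0): R3 −= (4)R0 → (0, 0, 3, 3, 0)
pivot(1,1)=1: scale R1 → (0, 1, 0, 2, 2)
  clear (0,1): R0 −= (2)R1 → (1, 0, 2, 3, 3)
  clear (2,1): R2 −= (2)R1 → (0, 0, 3, 4, 0)
pivot(2,2)=3: scale R2 → (0, 0, 1, 3, 0)
  clear (0,2): R0 −= (2)R2 → (1, 0, 0, 2, 3)
  clear (3,2): R3 −= (3)R2 → (0, 0, 0, 4, 0)
pivot(3,3)=4: scale R3 → (0, 0, 0, 1, 0)
  clear (0,3): R0 −= (2)R3 → (1, 0, 0, 0, 3)
  clear (1,3): R1 −= (2)R3 → (0, 1, 0, 0, 2)
  clear (2,3): R2 −= (3)R3 → (0, 0, 1, 0, 0)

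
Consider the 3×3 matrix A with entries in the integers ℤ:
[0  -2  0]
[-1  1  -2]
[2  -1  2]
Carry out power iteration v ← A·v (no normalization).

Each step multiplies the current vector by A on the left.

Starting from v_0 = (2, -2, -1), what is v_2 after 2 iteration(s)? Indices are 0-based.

v_0 = (2, -2, -1).
v_1 = A·v_0 = (4, -2, 4).
v_2 = A·v_1 = (4, -14, 18).

v_2 = (4, -14, 18)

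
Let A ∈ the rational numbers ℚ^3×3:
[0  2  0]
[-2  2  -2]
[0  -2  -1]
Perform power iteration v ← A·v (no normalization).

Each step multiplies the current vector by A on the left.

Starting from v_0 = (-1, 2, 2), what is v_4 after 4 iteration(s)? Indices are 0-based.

v_0 = (-1, 2, 2).
v_1 = A·v_0 = (4, 2, -6).
v_2 = A·v_1 = (4, 8, 2).
v_3 = A·v_2 = (16, 4, -18).
v_4 = A·v_3 = (8, 12, 10).

v_4 = (8, 12, 10)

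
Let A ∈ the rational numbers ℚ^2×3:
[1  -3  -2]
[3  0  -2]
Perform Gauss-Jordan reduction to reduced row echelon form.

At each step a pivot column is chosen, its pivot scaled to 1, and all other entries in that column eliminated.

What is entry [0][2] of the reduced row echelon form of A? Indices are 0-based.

pivot(0,0)=1: scale R0 → (1, -3, -2)
  clear (1,0): R1 −= (3)R0 → (0, 9, 4)
pivot(1,1)=9: scale R1 → (0, 1, 4/9)
  clear (0,1): R0 −= (-3)R1 → (1, 0, -2/3)

M[0][2] = -2/3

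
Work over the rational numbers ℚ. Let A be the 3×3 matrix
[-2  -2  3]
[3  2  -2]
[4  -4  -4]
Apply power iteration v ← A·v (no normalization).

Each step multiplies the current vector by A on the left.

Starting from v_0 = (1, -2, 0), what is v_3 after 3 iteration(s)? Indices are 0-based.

v_3 = (-136, 134, 360)

v_0 = (1, -2, 0).
v_1 = A·v_0 = (2, -1, 12).
v_2 = A·v_1 = (34, -20, -36).
v_3 = A·v_2 = (-136, 134, 360).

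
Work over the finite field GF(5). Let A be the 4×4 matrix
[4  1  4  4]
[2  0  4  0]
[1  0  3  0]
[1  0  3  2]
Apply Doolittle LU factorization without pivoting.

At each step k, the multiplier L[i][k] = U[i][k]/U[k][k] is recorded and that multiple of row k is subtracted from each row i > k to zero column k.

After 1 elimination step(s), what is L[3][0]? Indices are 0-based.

Step 1: pivot at (0,0) is 4.
  row1 ← row1 − (3)·row0  ⇒  L[1][0]=3, U row1=(0, 2, 2, 3)
  row2 ← row2 − (4)·row0  ⇒  L[2][0]=4, U row2=(0, 1, 2, 4)
  row3 ← row3 − (4)·row0  ⇒  L[3][0]=4, U row3=(0, 1, 2, 1)

L[3][0] = 4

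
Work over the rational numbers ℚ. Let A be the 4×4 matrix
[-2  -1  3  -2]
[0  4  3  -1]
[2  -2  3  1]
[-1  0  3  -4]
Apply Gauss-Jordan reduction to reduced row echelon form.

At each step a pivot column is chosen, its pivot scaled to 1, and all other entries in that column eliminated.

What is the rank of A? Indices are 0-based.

rank = 4

pivot(0,0)=-2: scale R0 → (1, 1/2, -3/2, 1)
  clear (2,0): R2 −= (2)R0 → (0, -3, 6, -1)
  clear (3,0): R3 −= (-1)R0 → (0, 1/2, 3/2, -3)
pivot(1,1)=4: scale R1 → (0, 1, 3/4, -1/4)
  clear (0,1): R0 −= (1/2)R1 → (1, 0, -15/8, 9/8)
  clear (2,1): R2 −= (-3)R1 → (0, 0, 33/4, -7/4)
  clear (3,1): R3 −= (1/2)R1 → (0, 0, 9/8, -23/8)
pivot(2,2)=33/4: scale R2 → (0, 0, 1, -7/33)
  clear (0,2): R0 −= (-15/8)R2 → (1, 0, 0, 8/11)
  clear (1,2): R1 −= (3/4)R2 → (0, 1, 0, -1/11)
  clear (3,2): R3 −= (9/8)R2 → (0, 0, 0, -29/11)
pivot(3,3)=-29/11: scale R3 → (0, 0, 0, 1)
  clear (0,3): R0 −= (8/11)R3 → (1, 0, 0, 0)
  clear (1,3): R1 −= (-1/11)R3 → (0, 1, 0, 0)
  clear (2,3): R2 −= (-7/33)R3 → (0, 0, 1, 0)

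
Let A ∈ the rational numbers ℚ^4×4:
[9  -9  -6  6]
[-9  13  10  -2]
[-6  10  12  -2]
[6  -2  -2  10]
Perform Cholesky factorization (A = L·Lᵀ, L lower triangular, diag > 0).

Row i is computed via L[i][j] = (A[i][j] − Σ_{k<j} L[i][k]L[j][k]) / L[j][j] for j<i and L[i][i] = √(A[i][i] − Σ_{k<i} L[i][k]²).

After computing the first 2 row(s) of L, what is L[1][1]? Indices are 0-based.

Step 1: L[0][0] = √(9) = 3.
  L[1][0] = (-9) / L[0][0] = -3.
Step 2: L[1][1] = √(4) = 2.

L[1][1] = 2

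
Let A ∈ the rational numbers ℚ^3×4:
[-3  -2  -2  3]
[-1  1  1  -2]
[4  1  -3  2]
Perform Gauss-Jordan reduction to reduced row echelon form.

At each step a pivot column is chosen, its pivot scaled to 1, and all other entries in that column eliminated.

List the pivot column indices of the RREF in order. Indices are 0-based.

[1] R0 /= -3  ⇒  (1, 2/3, 2/3, -1)
     R1 -= -1·R0  ⇒  (0, 5/3, 5/3, -3)
     R2 -= 4·R0  ⇒  (0, -5/3, -17/3, 6)
[2] R1 /= 5/3  ⇒  (0, 1, 1, -9/5)
     R0 -= 2/3·R1  ⇒  (1, 0, 0, 1/5)
     R2 -= -5/3·R1  ⇒  (0, 0, -4, 3)
[3] R2 /= -4  ⇒  (0, 0, 1, -3/4)
     R1 -= 1·R2  ⇒  (0, 1, 0, -21/20)

pivot columns: 0, 1, 2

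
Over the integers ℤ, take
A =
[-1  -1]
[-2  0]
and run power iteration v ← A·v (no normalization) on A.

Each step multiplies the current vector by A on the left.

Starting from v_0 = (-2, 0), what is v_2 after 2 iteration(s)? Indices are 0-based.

v_2 = (-6, -4)

v_0 = (-2, 0).
v_1 = A·v_0 = (2, 4).
v_2 = A·v_1 = (-6, -4).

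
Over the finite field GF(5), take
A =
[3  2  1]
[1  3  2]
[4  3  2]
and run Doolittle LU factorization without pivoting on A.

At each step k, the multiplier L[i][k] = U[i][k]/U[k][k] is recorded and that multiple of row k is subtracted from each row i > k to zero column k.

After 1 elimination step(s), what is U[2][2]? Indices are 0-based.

[col 0] pivot 3
  R1 -= 2*R0 → (0, 4, 0)  (L[1][0] := 2)
  R2 -= 3*R0 → (0, 2, 4)  (L[2][0] := 3)

U[2][2] = 4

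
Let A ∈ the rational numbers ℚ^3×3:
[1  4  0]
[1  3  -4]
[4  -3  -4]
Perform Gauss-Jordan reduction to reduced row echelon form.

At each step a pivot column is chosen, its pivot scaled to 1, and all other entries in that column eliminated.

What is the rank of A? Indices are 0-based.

[1] R0 /= 1  ⇒  (1, 4, 0)
     R1 -= 1·R0  ⇒  (0, -1, -4)
     R2 -= 4·R0  ⇒  (0, -19, -4)
[2] R1 /= -1  ⇒  (0, 1, 4)
     R0 -= 4·R1  ⇒  (1, 0, -16)
     R2 -= -19·R1  ⇒  (0, 0, 72)
[3] R2 /= 72  ⇒  (0, 0, 1)
     R0 -= -16·R2  ⇒  (1, 0, 0)
     R1 -= 4·R2  ⇒  (0, 1, 0)

rank = 3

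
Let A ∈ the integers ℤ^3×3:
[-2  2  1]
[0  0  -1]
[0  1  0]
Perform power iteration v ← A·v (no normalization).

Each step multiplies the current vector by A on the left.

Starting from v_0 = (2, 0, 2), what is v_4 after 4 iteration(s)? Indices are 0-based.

v_4 = (8, 0, 2)

v_0 = (2, 0, 2).
v_1 = A·v_0 = (-2, -2, 0).
v_2 = A·v_1 = (0, 0, -2).
v_3 = A·v_2 = (-2, 2, 0).
v_4 = A·v_3 = (8, 0, 2).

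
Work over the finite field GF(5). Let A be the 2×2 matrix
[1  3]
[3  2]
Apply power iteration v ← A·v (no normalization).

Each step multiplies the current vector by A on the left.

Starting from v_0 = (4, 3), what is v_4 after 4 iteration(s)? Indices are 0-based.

v_0 = (4, 3).
v_1 = A·v_0 = (3, 3).
v_2 = A·v_1 = (2, 0).
v_3 = A·v_2 = (2, 1).
v_4 = A·v_3 = (0, 3).

v_4 = (0, 3)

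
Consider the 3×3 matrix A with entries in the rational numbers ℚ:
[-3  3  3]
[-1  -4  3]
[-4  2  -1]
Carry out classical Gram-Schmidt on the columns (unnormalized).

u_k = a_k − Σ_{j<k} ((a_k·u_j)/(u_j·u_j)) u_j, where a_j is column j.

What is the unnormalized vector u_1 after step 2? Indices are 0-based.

u_1 = (3/2, -9/2, 0)

Step 1: u_0 = a_0 = (-3, -1, -4).
Step 2: u_1 = a_1 − (-1/2)·u_0 = (3/2, -9/2, 0).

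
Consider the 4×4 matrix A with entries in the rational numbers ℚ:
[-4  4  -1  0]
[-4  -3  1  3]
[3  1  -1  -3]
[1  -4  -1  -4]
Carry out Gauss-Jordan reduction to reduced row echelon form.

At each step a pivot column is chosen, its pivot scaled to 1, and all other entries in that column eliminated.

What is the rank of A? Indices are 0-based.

[1] R0 /= -4  ⇒  (1, -1, 1/4, 0)
     R1 -= -4·R0  ⇒  (0, -7, 2, 3)
     R2 -= 3·R0  ⇒  (0, 4, -7/4, -3)
     R3 -= 1·R0  ⇒  (0, -3, -5/4, -4)
[2] R1 /= -7  ⇒  (0, 1, -2/7, -3/7)
     R0 -= -1·R1  ⇒  (1, 0, -1/28, -3/7)
     R2 -= 4·R1  ⇒  (0, 0, -17/28, -9/7)
     R3 -= -3·R1  ⇒  (0, 0, -59/28, -37/7)
[3] R2 /= -17/28  ⇒  (0, 0, 1, 36/17)
     R0 -= -1/28·R2  ⇒  (1, 0, 0, -6/17)
     R1 -= -2/7·R2  ⇒  (0, 1, 0, 3/17)
     R3 -= -59/28·R2  ⇒  (0, 0, 0, -14/17)
[4] R3 /= -14/17  ⇒  (0, 0, 0, 1)
     R0 -= -6/17·R3  ⇒  (1, 0, 0, 0)
     R1 -= 3/17·R3  ⇒  (0, 1, 0, 0)
     R2 -= 36/17·R3  ⇒  (0, 0, 1, 0)

rank = 4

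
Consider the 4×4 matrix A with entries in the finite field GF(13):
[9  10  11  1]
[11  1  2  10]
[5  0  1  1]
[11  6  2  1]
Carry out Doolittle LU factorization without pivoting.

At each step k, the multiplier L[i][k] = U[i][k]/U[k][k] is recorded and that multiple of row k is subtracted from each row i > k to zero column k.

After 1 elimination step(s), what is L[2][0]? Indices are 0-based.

k=0: U[0][0]=9
  eliminate (1,0): mult=7, new row 1: (0, 9, 3, 3); set L[1][0]=7
  eliminate (2,0): mult=2, new row 2: (0, 6, 5, 12); set L[2][0]=2
  eliminate (3,0): mult=7, new row 3: (0, 1, 3, 7); set L[3][0]=7

L[2][0] = 2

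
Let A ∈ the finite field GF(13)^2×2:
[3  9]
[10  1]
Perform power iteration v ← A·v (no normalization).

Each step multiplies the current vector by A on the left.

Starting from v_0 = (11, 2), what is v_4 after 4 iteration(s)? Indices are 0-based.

v_0 = (11, 2).
v_1 = A·v_0 = (12, 8).
v_2 = A·v_1 = (4, 11).
v_3 = A·v_2 = (7, 12).
v_4 = A·v_3 = (12, 4).

v_4 = (12, 4)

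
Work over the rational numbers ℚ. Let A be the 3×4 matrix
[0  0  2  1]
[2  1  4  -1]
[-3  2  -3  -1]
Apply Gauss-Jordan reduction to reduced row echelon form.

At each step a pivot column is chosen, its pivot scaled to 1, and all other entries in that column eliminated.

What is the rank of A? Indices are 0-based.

rank = 3

step 1: exchange rows 0,1
step 1: normalize row 0 (÷2) = (1, 1/2, 2, -1/2)
  row 2: subtract -3×row0 = (0, 7/2, 3, -5/2)
step 2: exchange rows 1,2
step 2: normalize row 1 (÷7/2) = (0, 1, 6/7, -5/7)
  row 0: subtract 1/2×row1 = (1, 0, 11/7, -1/7)
step 3: normalize row 2 (÷2) = (0, 0, 1, 1/2)
  row 0: subtract 11/7×row2 = (1, 0, 0, -13/14)
  row 1: subtract 6/7×row2 = (0, 1, 0, -8/7)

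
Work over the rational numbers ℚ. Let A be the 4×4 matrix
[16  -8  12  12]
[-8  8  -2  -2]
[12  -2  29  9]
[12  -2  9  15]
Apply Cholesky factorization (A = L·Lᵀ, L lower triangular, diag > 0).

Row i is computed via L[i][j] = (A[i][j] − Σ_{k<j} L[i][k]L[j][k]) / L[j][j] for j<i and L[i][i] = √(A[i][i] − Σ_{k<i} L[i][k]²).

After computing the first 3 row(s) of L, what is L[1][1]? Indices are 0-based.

Step 1: L[0][0] = √(16) = 4.
  L[1][0] = (-8) / L[0][0] = -2.
Step 2: L[1][1] = √(4) = 2.
  L[2][0] = (12) / L[0][0] = 3.
  L[2][1] = (4) / L[1][1] = 2.
Step 3: L[2][2] = √(16) = 4.

L[1][1] = 2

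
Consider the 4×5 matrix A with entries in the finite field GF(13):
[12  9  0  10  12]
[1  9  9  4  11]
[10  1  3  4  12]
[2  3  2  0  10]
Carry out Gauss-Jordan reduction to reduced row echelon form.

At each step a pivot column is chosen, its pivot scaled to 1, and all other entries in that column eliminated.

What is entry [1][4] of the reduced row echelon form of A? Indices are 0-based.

step 1: normalize row 0 (÷12) = (1, 4, 0, 3, 1)
  row 1: subtract 1×row0 = (0, 5, 9, 1, 10)
  row 2: subtract 10×row0 = (0, 0, 3, 0, 2)
  row 3: subtract 2×row0 = (0, 8, 2, 7, 8)
step 2: normalize row 1 (÷5) = (0, 1, 7, 8, 2)
  row 0: subtract 4×row1 = (1, 0, 11, 10, 6)
  row 3: subtract 8×row1 = (0, 0, 11, 8, 5)
step 3: normalize row 2 (÷3) = (0, 0, 1, 0, 5)
  row 0: subtract 11×row2 = (1, 0, 0, 10, 3)
  row 1: subtract 7×row2 = (0, 1, 0, 8, 6)
  row 3: subtract 11×row2 = (0, 0, 0, 8, 2)
step 4: normalize row 3 (÷8) = (0, 0, 0, 1, 10)
  row 0: subtract 10×row3 = (1, 0, 0, 0, 7)
  row 1: subtract 8×row3 = (0, 1, 0, 0, 4)

M[1][4] = 4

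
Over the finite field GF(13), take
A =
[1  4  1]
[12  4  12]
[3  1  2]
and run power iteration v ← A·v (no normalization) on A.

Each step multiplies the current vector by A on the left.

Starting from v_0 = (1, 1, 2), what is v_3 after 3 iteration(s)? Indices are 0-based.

v_0 = (1, 1, 2).
v_1 = A·v_0 = (7, 1, 8).
v_2 = A·v_1 = (6, 2, 12).
v_3 = A·v_2 = (0, 3, 5).

v_3 = (0, 3, 5)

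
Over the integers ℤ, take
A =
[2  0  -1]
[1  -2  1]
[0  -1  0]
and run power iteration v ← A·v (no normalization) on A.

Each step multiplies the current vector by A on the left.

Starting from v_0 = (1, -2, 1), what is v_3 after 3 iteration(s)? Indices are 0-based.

v_3 = (6, 12, 9)

v_0 = (1, -2, 1).
v_1 = A·v_0 = (1, 6, 2).
v_2 = A·v_1 = (0, -9, -6).
v_3 = A·v_2 = (6, 12, 9).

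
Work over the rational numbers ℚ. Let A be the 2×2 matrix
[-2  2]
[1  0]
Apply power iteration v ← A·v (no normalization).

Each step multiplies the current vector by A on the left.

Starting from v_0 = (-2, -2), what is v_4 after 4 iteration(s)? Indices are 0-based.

v_4 = (-24, 8)

v_0 = (-2, -2).
v_1 = A·v_0 = (0, -2).
v_2 = A·v_1 = (-4, 0).
v_3 = A·v_2 = (8, -4).
v_4 = A·v_3 = (-24, 8).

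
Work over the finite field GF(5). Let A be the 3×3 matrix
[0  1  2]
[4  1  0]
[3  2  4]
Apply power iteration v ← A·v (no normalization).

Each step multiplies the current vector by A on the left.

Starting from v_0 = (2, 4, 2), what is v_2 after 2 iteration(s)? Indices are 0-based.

v_0 = (2, 4, 2).
v_1 = A·v_0 = (3, 2, 2).
v_2 = A·v_1 = (1, 4, 1).

v_2 = (1, 4, 1)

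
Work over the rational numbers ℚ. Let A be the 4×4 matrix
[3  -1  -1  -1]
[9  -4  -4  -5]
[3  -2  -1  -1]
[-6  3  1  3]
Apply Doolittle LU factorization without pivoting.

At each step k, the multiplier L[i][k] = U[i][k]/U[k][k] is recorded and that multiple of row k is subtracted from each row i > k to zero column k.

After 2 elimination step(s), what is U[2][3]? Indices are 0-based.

U[2][3] = 2

[col 0] pivot 3
  R1 -= 3*R0 → (0, -1, -1, -2)  (L[1][0] := 3)
  R2 -= 1*R0 → (0, -1, 0, 0)  (L[2][0] := 1)
  R3 -= -2*R0 → (0, 1, -1, 1)  (L[3][0] := -2)
[col 1] pivot -1
  R2 -= 1*R1 → (0, 0, 1, 2)  (L[2][1] := 1)
  R3 -= -1*R1 → (0, 0, -2, -1)  (L[3][1] := -1)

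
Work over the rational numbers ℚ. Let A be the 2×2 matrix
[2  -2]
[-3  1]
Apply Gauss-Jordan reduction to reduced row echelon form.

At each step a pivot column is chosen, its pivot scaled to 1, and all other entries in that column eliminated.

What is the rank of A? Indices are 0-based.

rank = 2

pivot(0,0)=2: scale R0 → (1, -1)
  clear (1,0): R1 −= (-3)R0 → (0, -2)
pivot(1,1)=-2: scale R1 → (0, 1)
  clear (0,1): R0 −= (-1)R1 → (1, 0)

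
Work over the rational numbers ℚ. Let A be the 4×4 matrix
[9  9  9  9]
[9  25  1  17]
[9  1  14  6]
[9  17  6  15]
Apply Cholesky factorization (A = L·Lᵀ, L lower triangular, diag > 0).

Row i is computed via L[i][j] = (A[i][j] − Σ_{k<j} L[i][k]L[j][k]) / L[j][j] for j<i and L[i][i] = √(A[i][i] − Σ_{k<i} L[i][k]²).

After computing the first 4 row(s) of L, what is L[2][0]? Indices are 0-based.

L[2][0] = 3

Step 1: L[0][0] = √(9) = 3.
  L[1][0] = (9) / L[0][0] = 3.
Step 2: L[1][1] = √(16) = 4.
  L[2][0] = (9) / L[0][0] = 3.
  L[2][1] = (-8) / L[1][1] = -2.
Step 3: L[2][2] = √(1) = 1.
  L[3][0] = (9) / L[0][0] = 3.
  L[3][1] = (8) / L[1][1] = 2.
  L[3][2] = (1) / L[2][2] = 1.
Step 4: L[3][3] = √(1) = 1.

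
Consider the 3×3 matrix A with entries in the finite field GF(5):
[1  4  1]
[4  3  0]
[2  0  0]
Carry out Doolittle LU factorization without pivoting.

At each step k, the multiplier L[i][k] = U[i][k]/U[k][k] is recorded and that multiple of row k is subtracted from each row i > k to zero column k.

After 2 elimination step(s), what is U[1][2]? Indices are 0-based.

Step 1: pivot at (0,0) is 1.
  row1 ← row1 − (4)·row0  ⇒  L[1][0]=4, U row1=(0, 2, 1)
  row2 ← row2 − (2)·row0  ⇒  L[2][0]=2, U row2=(0, 2, 3)
Step 2: pivot at (1,1) is 2.
  row2 ← row2 − (1)·row1  ⇒  L[2][1]=1, U row2=(0, 0, 2)

U[1][2] = 1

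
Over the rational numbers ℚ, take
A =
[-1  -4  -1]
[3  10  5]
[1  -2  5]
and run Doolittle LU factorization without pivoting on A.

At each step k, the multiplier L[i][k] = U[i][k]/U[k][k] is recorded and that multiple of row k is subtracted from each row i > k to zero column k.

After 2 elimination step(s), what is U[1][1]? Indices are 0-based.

U[1][1] = -2

Step 1: pivot at (0,0) is -1.
  row1 ← row1 − (-3)·row0  ⇒  L[1][0]=-3, U row1=(0, -2, 2)
  row2 ← row2 − (-1)·row0  ⇒  L[2][0]=-1, U row2=(0, -6, 4)
Step 2: pivot at (1,1) is -2.
  row2 ← row2 − (3)·row1  ⇒  L[2][1]=3, U row2=(0, 0, -2)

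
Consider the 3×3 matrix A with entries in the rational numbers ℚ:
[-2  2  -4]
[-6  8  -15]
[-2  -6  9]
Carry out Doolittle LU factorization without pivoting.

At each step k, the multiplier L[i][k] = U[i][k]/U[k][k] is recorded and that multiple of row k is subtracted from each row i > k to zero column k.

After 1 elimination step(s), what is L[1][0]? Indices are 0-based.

[col 0] pivot -2
  R1 -= 3*R0 → (0, 2, -3)  (L[1][0] := 3)
  R2 -= 1*R0 → (0, -8, 13)  (L[2][0] := 1)

L[1][0] = 3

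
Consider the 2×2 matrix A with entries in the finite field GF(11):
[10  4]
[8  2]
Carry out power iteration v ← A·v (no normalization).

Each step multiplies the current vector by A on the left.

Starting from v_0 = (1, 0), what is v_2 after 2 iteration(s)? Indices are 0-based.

v_0 = (1, 0).
v_1 = A·v_0 = (10, 8).
v_2 = A·v_1 = (0, 8).

v_2 = (0, 8)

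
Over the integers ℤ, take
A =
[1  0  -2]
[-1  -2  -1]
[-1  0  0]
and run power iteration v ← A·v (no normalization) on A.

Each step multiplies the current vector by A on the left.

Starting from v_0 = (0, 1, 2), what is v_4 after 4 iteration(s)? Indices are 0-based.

v_0 = (0, 1, 2).
v_1 = A·v_0 = (-4, -4, 0).
v_2 = A·v_1 = (-4, 12, 4).
v_3 = A·v_2 = (-12, -24, 4).
v_4 = A·v_3 = (-20, 56, 12).

v_4 = (-20, 56, 12)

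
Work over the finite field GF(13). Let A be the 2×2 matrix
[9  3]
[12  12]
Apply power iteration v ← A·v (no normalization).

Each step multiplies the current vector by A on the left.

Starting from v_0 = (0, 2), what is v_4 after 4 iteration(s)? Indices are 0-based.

v_0 = (0, 2).
v_1 = A·v_0 = (6, 11).
v_2 = A·v_1 = (9, 9).
v_3 = A·v_2 = (4, 8).
v_4 = A·v_3 = (8, 1).

v_4 = (8, 1)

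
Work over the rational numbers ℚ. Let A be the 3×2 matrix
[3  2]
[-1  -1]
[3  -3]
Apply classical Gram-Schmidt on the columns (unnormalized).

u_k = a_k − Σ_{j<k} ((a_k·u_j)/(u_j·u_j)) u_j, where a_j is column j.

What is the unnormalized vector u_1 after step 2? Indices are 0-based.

u_1 = (44/19, -21/19, -51/19)

Step 1: u_0 = a_0 = (3, -1, 3).
Step 2: u_1 = a_1 − (-2/19)·u_0 = (44/19, -21/19, -51/19).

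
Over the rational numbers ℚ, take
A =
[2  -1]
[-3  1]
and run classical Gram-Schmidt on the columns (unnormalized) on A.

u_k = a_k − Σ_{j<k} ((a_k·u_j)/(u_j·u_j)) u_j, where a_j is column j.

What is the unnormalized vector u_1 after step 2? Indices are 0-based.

u_1 = (-3/13, -2/13)

Step 1: u_0 = a_0 = (2, -3).
Step 2: u_1 = a_1 − (-5/13)·u_0 = (-3/13, -2/13).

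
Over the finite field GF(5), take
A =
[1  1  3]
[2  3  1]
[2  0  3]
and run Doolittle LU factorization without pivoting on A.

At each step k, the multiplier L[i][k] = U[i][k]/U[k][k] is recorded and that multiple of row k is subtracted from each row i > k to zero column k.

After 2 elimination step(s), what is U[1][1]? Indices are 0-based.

[col 0] pivot 1
  R1 -= 2*R0 → (0, 1, 0)  (L[1][0] := 2)
  R2 -= 2*R0 → (0, 3, 2)  (L[2][0] := 2)
[col 1] pivot 1
  R2 -= 3*R1 → (0, 0, 2)  (L[2][1] := 3)

U[1][1] = 1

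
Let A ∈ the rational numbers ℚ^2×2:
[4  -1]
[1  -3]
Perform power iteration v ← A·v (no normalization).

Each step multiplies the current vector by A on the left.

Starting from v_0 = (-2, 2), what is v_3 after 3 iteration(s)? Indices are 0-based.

v_0 = (-2, 2).
v_1 = A·v_0 = (-10, -8).
v_2 = A·v_1 = (-32, 14).
v_3 = A·v_2 = (-142, -74).

v_3 = (-142, -74)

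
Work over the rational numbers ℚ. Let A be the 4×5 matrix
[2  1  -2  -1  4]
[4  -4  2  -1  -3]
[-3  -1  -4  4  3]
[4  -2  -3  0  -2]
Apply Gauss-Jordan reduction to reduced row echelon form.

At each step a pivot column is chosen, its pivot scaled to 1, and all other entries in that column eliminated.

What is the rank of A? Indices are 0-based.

rank = 4

[1] R0 /= 2  ⇒  (1, 1/2, -1, -1/2, 2)
     R1 -= 4·R0  ⇒  (0, -6, 6, 1, -11)
     R2 -= -3·R0  ⇒  (0, 1/2, -7, 5/2, 9)
     R3 -= 4·R0  ⇒  (0, -4, 1, 2, -10)
[2] R1 /= -6  ⇒  (0, 1, -1, -1/6, 11/6)
     R0 -= 1/2·R1  ⇒  (1, 0, -1/2, -5/12, 13/12)
     R2 -= 1/2·R1  ⇒  (0, 0, -13/2, 31/12, 97/12)
     R3 -= -4·R1  ⇒  (0, 0, -3, 4/3, -8/3)
[3] R2 /= -13/2  ⇒  (0, 0, 1, -31/78, -97/78)
     R0 -= -1/2·R2  ⇒  (1, 0, 0, -8/13, 6/13)
     R1 -= -1·R2  ⇒  (0, 1, 0, -22/39, 23/39)
     R3 -= -3·R2  ⇒  (0, 0, 0, 11/78, -499/78)
[4] R3 /= 11/78  ⇒  (0, 0, 0, 1, -499/11)
     R0 -= -8/13·R3  ⇒  (1, 0, 0, 0, -302/11)
     R1 -= -22/39·R3  ⇒  (0, 1, 0, 0, -25)
     R2 -= -31/78·R3  ⇒  (0, 0, 1, 0, -212/11)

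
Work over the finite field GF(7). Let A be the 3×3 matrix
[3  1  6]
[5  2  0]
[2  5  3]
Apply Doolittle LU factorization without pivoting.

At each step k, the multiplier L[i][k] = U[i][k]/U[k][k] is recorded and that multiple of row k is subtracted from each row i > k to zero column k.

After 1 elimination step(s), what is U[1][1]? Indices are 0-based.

U[1][1] = 5

k=0: U[0][0]=3
  eliminate (1,0): mult=4, new row 1: (0, 5, 4); set L[1][0]=4
  eliminate (2,0): mult=3, new row 2: (0, 2, 6); set L[2][0]=3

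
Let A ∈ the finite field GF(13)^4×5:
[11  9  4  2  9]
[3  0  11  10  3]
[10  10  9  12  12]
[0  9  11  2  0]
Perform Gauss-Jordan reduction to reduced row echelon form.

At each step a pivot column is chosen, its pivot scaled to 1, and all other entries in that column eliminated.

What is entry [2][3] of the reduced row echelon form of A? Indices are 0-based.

M[2][3] = 7

pivot(0,0)=11: scale R0 → (1, 2, 11, 12, 2)
  clear (1,0): R1 −= (3)R0 → (0, 7, 4, 0, 10)
  clear (2,0): R2 −= (10)R0 → (0, 3, 3, 9, 5)
pivot(1,1)=7: scale R1 → (0, 1, 8, 0, 7)
  clear (0,1): R0 −= (2)R1 → (1, 0, 8, 12, 1)
  clear (2,1): R2 −= (3)R1 → (0, 0, 5, 9, 10)
  clear (3,1): R3 −= (9)R1 → (0, 0, 4, 2, 2)
pivot(2,2)=5: scale R2 → (0, 0, 1, 7, 2)
  clear (0,2): R0 −= (8)R2 → (1, 0, 0, 8, 11)
  clear (1,2): R1 −= (8)R2 → (0, 1, 0, 9, 4)
  clear (3,2): R3 −= (4)R2 → (0, 0, 0, 0, 7)
col 3: no nonzero at/below row 3; advance.
pivot(3,4)=7: scale R3 → (0, 0, 0, 0, 1)
  clear (0,4): R0 −= (11)R3 → (1, 0, 0, 8, 0)
  clear (1,4): R1 −= (4)R3 → (0, 1, 0, 9, 0)
  clear (2,4): R2 −= (2)R3 → (0, 0, 1, 7, 0)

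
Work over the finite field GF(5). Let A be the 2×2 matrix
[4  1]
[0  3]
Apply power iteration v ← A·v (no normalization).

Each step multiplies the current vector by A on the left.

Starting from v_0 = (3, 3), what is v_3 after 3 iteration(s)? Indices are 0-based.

v_3 = (3, 1)

v_0 = (3, 3).
v_1 = A·v_0 = (0, 4).
v_2 = A·v_1 = (4, 2).
v_3 = A·v_2 = (3, 1).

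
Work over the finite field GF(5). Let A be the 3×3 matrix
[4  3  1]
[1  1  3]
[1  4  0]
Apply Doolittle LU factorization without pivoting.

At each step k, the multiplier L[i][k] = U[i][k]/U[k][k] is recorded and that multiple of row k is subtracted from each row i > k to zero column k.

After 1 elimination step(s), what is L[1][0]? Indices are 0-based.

[col 0] pivot 4
  R1 -= 4*R0 → (0, 4, 4)  (L[1][0] := 4)
  R2 -= 4*R0 → (0, 2, 1)  (L[2][0] := 4)

L[1][0] = 4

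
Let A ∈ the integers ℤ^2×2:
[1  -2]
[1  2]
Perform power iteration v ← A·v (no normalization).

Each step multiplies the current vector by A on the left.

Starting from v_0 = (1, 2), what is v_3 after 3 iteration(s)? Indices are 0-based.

v_0 = (1, 2).
v_1 = A·v_0 = (-3, 5).
v_2 = A·v_1 = (-13, 7).
v_3 = A·v_2 = (-27, 1).

v_3 = (-27, 1)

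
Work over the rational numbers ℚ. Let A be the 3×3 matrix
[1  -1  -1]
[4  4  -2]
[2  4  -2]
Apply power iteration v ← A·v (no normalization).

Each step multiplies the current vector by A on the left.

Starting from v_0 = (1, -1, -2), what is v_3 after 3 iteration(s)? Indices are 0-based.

v_3 = (-50, 64, 68)

v_0 = (1, -1, -2).
v_1 = A·v_0 = (4, 4, 2).
v_2 = A·v_1 = (-2, 28, 20).
v_3 = A·v_2 = (-50, 64, 68).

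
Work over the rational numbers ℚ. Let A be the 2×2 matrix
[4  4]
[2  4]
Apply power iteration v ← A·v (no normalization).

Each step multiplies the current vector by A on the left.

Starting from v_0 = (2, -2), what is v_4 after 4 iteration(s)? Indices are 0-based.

v_4 = (-896, -640)

v_0 = (2, -2).
v_1 = A·v_0 = (0, -4).
v_2 = A·v_1 = (-16, -16).
v_3 = A·v_2 = (-128, -96).
v_4 = A·v_3 = (-896, -640).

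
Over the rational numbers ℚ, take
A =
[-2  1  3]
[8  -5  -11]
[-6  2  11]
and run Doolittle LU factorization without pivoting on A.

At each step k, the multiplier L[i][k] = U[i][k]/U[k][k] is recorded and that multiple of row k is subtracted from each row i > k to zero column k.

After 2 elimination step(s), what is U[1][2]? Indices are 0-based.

U[1][2] = 1

k=0: U[0][0]=-2
  eliminate (1,0): mult=-4, new row 1: (0, -1, 1); set L[1][0]=-4
  eliminate (2,0): mult=3, new row 2: (0, -1, 2); set L[2][0]=3
k=1: U[1][1]=-1
  eliminate (2,1): mult=1, new row 2: (0, 0, 1); set L[2][1]=1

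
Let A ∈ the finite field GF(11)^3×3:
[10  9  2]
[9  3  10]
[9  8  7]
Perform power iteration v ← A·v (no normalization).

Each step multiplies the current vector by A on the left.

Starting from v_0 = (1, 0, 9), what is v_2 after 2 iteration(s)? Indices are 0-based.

v_0 = (1, 0, 9).
v_1 = A·v_0 = (6, 0, 6).
v_2 = A·v_1 = (6, 4, 8).

v_2 = (6, 4, 8)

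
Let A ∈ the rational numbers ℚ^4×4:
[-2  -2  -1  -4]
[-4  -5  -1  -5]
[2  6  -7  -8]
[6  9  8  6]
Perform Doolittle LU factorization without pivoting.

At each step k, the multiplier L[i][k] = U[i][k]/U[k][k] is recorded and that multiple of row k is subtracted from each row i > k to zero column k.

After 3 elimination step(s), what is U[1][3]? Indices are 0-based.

U[1][3] = 3

k=0: U[0][0]=-2
  eliminate (1,0): mult=2, new row 1: (0, -1, 1, 3); set L[1][0]=2
  eliminate (2,0): mult=-1, new row 2: (0, 4, -8, -12); set L[2][0]=-1
  eliminate (3,0): mult=-3, new row 3: (0, 3, 5, -6); set L[3][0]=-3
k=1: U[1][1]=-1
  eliminate (2,1): mult=-4, new row 2: (0, 0, -4, 0); set L[2][1]=-4
  eliminate (3,1): mult=-3, new row 3: (0, 0, 8, 3); set L[3][1]=-3
k=2: U[2][2]=-4
  eliminate (3,2): mult=-2, new row 3: (0, 0, 0, 3); set L[3][2]=-2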